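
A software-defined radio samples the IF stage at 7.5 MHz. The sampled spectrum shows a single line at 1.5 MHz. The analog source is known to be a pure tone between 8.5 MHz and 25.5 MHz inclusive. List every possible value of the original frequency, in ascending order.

Frequencies that alias to 1.5 MHz are k·fs ± 1.5 MHz for integer k ≥ 0.
k=0: 1.5 MHz.
k=1: 6 MHz, 9 MHz.
k=2: 13.5 MHz, 16.5 MHz.
k=3: 21 MHz, 24 MHz.
k=4: 28.5 MHz, 31.5 MHz.
Within [8.5 MHz, 25.5 MHz]: 9 MHz, 13.5 MHz, 16.5 MHz, 21 MHz, 24 MHz.

9 MHz, 13.5 MHz, 16.5 MHz, 21 MHz, 24 MHz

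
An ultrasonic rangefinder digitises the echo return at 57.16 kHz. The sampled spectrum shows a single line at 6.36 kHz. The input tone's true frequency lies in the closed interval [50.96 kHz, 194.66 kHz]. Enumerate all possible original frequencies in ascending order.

Frequencies that alias to 6.36 kHz are k·fs ± 6.36 kHz for integer k ≥ 0.
k=0: 6.36 kHz.
k=1: 50.8 kHz, 63.52 kHz.
k=2: 107.96 kHz, 120.68 kHz.
k=3: 165.12 kHz, 177.84 kHz.
k=4: 222.28 kHz, 235 kHz.
Within [50.96 kHz, 194.66 kHz]: 63.52 kHz, 107.96 kHz, 120.68 kHz, 165.12 kHz, 177.84 kHz.

63.52 kHz, 107.96 kHz, 120.68 kHz, 165.12 kHz, 177.84 kHz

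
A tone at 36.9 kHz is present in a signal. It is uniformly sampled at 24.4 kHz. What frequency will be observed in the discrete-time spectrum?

11.9 kHz

36.9 kHz mod fs = 12.5 kHz.
12.5 kHz > fs/2 = 12.2 kHz, folds to fs − 12.5 kHz = 11.9 kHz.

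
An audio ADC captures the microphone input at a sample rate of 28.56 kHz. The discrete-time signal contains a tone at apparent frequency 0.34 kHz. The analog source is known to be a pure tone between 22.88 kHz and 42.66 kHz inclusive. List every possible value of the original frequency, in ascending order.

28.22 kHz, 28.9 kHz

Frequencies that alias to 0.34 kHz are k·fs ± 0.34 kHz for integer k ≥ 0.
k=0: 0.34 kHz.
k=1: 28.22 kHz, 28.9 kHz.
k=2: 56.78 kHz, 57.46 kHz.
Within [22.88 kHz, 42.66 kHz]: 28.22 kHz, 28.9 kHz.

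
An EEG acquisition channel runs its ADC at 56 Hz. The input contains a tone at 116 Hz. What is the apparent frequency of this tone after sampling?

4 Hz

116 Hz mod fs = 4 Hz.
4 Hz ≤ fs/2 = 28 Hz, appears at 4 Hz.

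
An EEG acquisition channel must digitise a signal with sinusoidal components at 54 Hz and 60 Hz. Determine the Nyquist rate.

Highest-frequency component: 60 Hz.
Nyquist rate = 2 × 60 Hz = 120 Hz.

120 Hz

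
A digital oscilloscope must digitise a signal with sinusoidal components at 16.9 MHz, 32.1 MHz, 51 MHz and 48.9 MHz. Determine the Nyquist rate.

102 MHz

Highest-frequency component: 51 MHz.
Nyquist rate = 2 × 51 MHz = 102 MHz.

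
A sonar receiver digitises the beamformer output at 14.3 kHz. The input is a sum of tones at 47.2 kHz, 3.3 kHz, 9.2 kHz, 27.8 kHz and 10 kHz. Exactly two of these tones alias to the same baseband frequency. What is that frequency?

fs/2 = 7.15 kHz.
47.2 kHz mod fs = 4.3 kHz.
4.3 kHz ≤ fs/2 = 7.15 kHz, appears at 4.3 kHz.
3.3 kHz ≤ fs/2 = 7.15 kHz, passes unchanged.
9.2 kHz > fs/2 = 7.15 kHz, folds to fs − 9.2 kHz = 5.1 kHz.
27.8 kHz mod fs = 13.5 kHz.
13.5 kHz > fs/2 = 7.15 kHz, folds to fs − 13.5 kHz = 0.8 kHz.
10 kHz > fs/2 = 7.15 kHz, folds to fs − 10 kHz = 4.3 kHz.
10 kHz and 47.2 kHz both map to 4.3 kHz.

4.3 kHz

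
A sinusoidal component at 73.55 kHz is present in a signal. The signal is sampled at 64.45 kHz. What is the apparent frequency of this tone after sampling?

73.55 kHz mod fs = 9.1 kHz.
9.1 kHz ≤ fs/2 = 32.225 kHz, appears at 9.1 kHz.

9.1 kHz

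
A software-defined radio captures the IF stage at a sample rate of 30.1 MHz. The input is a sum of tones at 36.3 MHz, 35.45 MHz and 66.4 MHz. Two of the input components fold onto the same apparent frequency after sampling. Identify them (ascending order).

fs/2 = 15.05 MHz.
36.3 MHz mod fs = 6.2 MHz.
6.2 MHz ≤ fs/2 = 15.05 MHz, appears at 6.2 MHz.
35.45 MHz mod fs = 5.35 MHz.
5.35 MHz ≤ fs/2 = 15.05 MHz, appears at 5.35 MHz.
66.4 MHz mod fs = 6.2 MHz.
6.2 MHz ≤ fs/2 = 15.05 MHz, appears at 6.2 MHz.
36.3 MHz and 66.4 MHz both map to 6.2 MHz.

36.3 MHz, 66.4 MHz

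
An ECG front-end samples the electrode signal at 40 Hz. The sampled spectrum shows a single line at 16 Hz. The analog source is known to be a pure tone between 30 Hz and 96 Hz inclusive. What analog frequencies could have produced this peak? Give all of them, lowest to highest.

56 Hz, 64 Hz, 96 Hz

Frequencies that alias to 16 Hz are k·fs ± 16 Hz for integer k ≥ 0.
k=0: 16 Hz.
k=1: 24 Hz, 56 Hz.
k=2: 64 Hz, 96 Hz.
k=3: 104 Hz, 136 Hz.
Within [30 Hz, 96 Hz]: 56 Hz, 64 Hz, 96 Hz.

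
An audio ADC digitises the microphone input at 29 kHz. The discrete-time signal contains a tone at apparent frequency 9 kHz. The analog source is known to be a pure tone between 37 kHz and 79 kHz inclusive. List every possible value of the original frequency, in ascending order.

Frequencies that alias to 9 kHz are k·fs ± 9 kHz for integer k ≥ 0.
k=0: 9 kHz.
k=1: 20 kHz, 38 kHz.
k=2: 49 kHz, 67 kHz.
k=3: 78 kHz, 96 kHz.
k=4: 107 kHz, 125 kHz.
Within [37 kHz, 79 kHz]: 38 kHz, 49 kHz, 67 kHz, 78 kHz.

38 kHz, 49 kHz, 67 kHz, 78 kHz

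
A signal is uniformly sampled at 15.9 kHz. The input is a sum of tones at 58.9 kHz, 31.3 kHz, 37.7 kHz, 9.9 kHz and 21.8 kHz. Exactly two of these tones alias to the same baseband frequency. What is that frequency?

fs/2 = 7.95 kHz.
58.9 kHz mod fs = 11.2 kHz.
11.2 kHz > fs/2 = 7.95 kHz, folds to fs − 11.2 kHz = 4.7 kHz.
31.3 kHz mod fs = 15.4 kHz.
15.4 kHz > fs/2 = 7.95 kHz, folds to fs − 15.4 kHz = 0.5 kHz.
37.7 kHz mod fs = 5.9 kHz.
5.9 kHz ≤ fs/2 = 7.95 kHz, appears at 5.9 kHz.
9.9 kHz > fs/2 = 7.95 kHz, folds to fs − 9.9 kHz = 6 kHz.
21.8 kHz mod fs = 5.9 kHz.
5.9 kHz ≤ fs/2 = 7.95 kHz, appears at 5.9 kHz.
21.8 kHz and 37.7 kHz both map to 5.9 kHz.

5.9 kHz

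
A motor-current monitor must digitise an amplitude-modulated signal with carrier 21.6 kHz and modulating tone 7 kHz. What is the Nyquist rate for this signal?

AM sidebands sit at fc ± fm = 14.6 kHz and 28.6 kHz.
Highest-frequency component: 28.6 kHz.
Nyquist rate = 2 × 28.6 kHz = 57.2 kHz.

57.2 kHz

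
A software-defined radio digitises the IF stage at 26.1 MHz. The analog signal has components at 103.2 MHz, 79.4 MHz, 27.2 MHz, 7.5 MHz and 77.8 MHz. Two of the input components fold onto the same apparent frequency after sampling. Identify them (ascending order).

27.2 MHz, 79.4 MHz

fs/2 = 13.05 MHz.
103.2 MHz mod fs = 24.9 MHz.
24.9 MHz > fs/2 = 13.05 MHz, folds to fs − 24.9 MHz = 1.2 MHz.
79.4 MHz mod fs = 1.1 MHz.
1.1 MHz ≤ fs/2 = 13.05 MHz, appears at 1.1 MHz.
27.2 MHz mod fs = 1.1 MHz.
1.1 MHz ≤ fs/2 = 13.05 MHz, appears at 1.1 MHz.
7.5 MHz ≤ fs/2 = 13.05 MHz, passes unchanged.
77.8 MHz mod fs = 25.6 MHz.
25.6 MHz > fs/2 = 13.05 MHz, folds to fs − 25.6 MHz = 0.5 MHz.
27.2 MHz and 79.4 MHz both map to 1.1 MHz.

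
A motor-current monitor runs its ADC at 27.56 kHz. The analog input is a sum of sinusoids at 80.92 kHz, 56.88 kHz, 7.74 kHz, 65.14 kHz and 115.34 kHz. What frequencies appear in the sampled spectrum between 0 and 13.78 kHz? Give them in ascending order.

1.76 kHz, 5.1 kHz, 7.74 kHz, 10.02 kHz

fs/2 = 13.78 kHz.
80.92 kHz mod fs = 25.8 kHz.
25.8 kHz > fs/2 = 13.78 kHz, folds to fs − 25.8 kHz = 1.76 kHz.
56.88 kHz mod fs = 1.76 kHz.
1.76 kHz ≤ fs/2 = 13.78 kHz, appears at 1.76 kHz.
7.74 kHz ≤ fs/2 = 13.78 kHz, passes unchanged.
65.14 kHz mod fs = 10.02 kHz.
10.02 kHz ≤ fs/2 = 13.78 kHz, appears at 10.02 kHz.
115.34 kHz mod fs = 5.1 kHz.
5.1 kHz ≤ fs/2 = 13.78 kHz, appears at 5.1 kHz.
Distinct values: {1.76 kHz, 5.1 kHz, 7.74 kHz, 10.02 kHz}.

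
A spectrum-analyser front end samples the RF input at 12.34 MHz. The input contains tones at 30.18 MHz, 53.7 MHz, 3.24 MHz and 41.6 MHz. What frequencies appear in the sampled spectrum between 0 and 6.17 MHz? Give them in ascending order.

3.24 MHz, 4.34 MHz, 4.58 MHz, 5.5 MHz

fs/2 = 6.17 MHz.
30.18 MHz mod fs = 5.5 MHz.
5.5 MHz ≤ fs/2 = 6.17 MHz, appears at 5.5 MHz.
53.7 MHz mod fs = 4.34 MHz.
4.34 MHz ≤ fs/2 = 6.17 MHz, appears at 4.34 MHz.
3.24 MHz ≤ fs/2 = 6.17 MHz, passes unchanged.
41.6 MHz mod fs = 4.58 MHz.
4.58 MHz ≤ fs/2 = 6.17 MHz, appears at 4.58 MHz.
Distinct values: {3.24 MHz, 4.34 MHz, 4.58 MHz, 5.5 MHz}.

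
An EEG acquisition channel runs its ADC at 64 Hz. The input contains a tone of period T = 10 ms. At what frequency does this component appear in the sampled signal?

28 Hz

T = 10 ms → f = 1/T = 100 Hz.
100 Hz mod fs = 36 Hz.
36 Hz > fs/2 = 32 Hz, folds to fs − 36 Hz = 28 Hz.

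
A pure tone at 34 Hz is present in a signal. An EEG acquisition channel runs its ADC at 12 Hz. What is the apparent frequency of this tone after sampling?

34 Hz mod fs = 10 Hz.
10 Hz > fs/2 = 6 Hz, folds to fs − 10 Hz = 2 Hz.

2 Hz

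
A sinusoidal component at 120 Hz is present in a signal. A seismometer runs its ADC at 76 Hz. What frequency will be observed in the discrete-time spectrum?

32 Hz

120 Hz mod fs = 44 Hz.
44 Hz > fs/2 = 38 Hz, folds to fs − 44 Hz = 32 Hz.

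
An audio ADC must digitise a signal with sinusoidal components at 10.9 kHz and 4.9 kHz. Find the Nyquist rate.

Highest-frequency component: 10.9 kHz.
Nyquist rate = 2 × 10.9 kHz = 21.8 kHz.

21.8 kHz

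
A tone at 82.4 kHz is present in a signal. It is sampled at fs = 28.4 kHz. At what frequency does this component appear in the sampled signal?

2.8 kHz

82.4 kHz mod fs = 25.6 kHz.
25.6 kHz > fs/2 = 14.2 kHz, folds to fs − 25.6 kHz = 2.8 kHz.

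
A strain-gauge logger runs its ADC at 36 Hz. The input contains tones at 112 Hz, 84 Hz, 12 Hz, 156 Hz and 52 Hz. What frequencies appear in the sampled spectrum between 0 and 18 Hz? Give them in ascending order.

4 Hz, 12 Hz, 16 Hz

fs/2 = 18 Hz.
112 Hz mod fs = 4 Hz.
4 Hz ≤ fs/2 = 18 Hz, appears at 4 Hz.
84 Hz mod fs = 12 Hz.
12 Hz ≤ fs/2 = 18 Hz, appears at 12 Hz.
12 Hz ≤ fs/2 = 18 Hz, passes unchanged.
156 Hz mod fs = 12 Hz.
12 Hz ≤ fs/2 = 18 Hz, appears at 12 Hz.
52 Hz mod fs = 16 Hz.
16 Hz ≤ fs/2 = 18 Hz, appears at 16 Hz.
Distinct values: {4 Hz, 12 Hz, 16 Hz}.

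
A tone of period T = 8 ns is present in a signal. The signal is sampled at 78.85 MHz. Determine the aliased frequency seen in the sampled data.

32.7 MHz

T = 8 ns → f = 1/T = 125 MHz.
125 MHz mod fs = 46.15 MHz.
46.15 MHz > fs/2 = 39.425 MHz, folds to fs − 46.15 MHz = 32.7 MHz.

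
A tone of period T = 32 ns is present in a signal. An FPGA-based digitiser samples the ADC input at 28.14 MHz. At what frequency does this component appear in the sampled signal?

3.11 MHz

T = 32 ns → f = 1/T = 31.25 MHz.
31.25 MHz mod fs = 3.11 MHz.
3.11 MHz ≤ fs/2 = 14.07 MHz, appears at 3.11 MHz.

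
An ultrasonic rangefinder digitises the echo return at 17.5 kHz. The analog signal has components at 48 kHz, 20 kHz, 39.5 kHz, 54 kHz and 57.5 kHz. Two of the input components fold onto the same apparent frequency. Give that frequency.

fs/2 = 8.75 kHz.
48 kHz mod fs = 13 kHz.
13 kHz > fs/2 = 8.75 kHz, folds to fs − 13 kHz = 4.5 kHz.
20 kHz mod fs = 2.5 kHz.
2.5 kHz ≤ fs/2 = 8.75 kHz, appears at 2.5 kHz.
39.5 kHz mod fs = 4.5 kHz.
4.5 kHz ≤ fs/2 = 8.75 kHz, appears at 4.5 kHz.
54 kHz mod fs = 1.5 kHz.
1.5 kHz ≤ fs/2 = 8.75 kHz, appears at 1.5 kHz.
57.5 kHz mod fs = 5 kHz.
5 kHz ≤ fs/2 = 8.75 kHz, appears at 5 kHz.
39.5 kHz and 48 kHz both map to 4.5 kHz.

4.5 kHz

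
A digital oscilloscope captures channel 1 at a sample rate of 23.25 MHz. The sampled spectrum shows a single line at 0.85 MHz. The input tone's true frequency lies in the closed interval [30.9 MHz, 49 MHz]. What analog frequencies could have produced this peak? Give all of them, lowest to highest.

Frequencies that alias to 0.85 MHz are k·fs ± 0.85 MHz for integer k ≥ 0.
k=0: 0.85 MHz.
k=1: 22.4 MHz, 24.1 MHz.
k=2: 45.65 MHz, 47.35 MHz.
k=3: 68.9 MHz, 70.6 MHz.
Within [30.9 MHz, 49 MHz]: 45.65 MHz, 47.35 MHz.

45.65 MHz, 47.35 MHz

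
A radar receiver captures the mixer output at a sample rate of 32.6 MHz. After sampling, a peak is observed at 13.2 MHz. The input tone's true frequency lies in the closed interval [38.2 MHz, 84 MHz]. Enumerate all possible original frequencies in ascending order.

45.8 MHz, 52 MHz, 78.4 MHz

Frequencies that alias to 13.2 MHz are k·fs ± 13.2 MHz for integer k ≥ 0.
k=0: 13.2 MHz.
k=1: 19.4 MHz, 45.8 MHz.
k=2: 52 MHz, 78.4 MHz.
k=3: 84.6 MHz, 111 MHz.
Within [38.2 MHz, 84 MHz]: 45.8 MHz, 52 MHz, 78.4 MHz.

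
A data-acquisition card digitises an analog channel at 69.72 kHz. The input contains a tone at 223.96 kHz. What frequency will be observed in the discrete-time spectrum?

223.96 kHz mod fs = 14.8 kHz.
14.8 kHz ≤ fs/2 = 34.86 kHz, appears at 14.8 kHz.

14.8 kHz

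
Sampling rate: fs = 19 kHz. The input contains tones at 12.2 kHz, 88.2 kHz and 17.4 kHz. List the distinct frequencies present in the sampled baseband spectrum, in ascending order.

fs/2 = 9.5 kHz.
12.2 kHz > fs/2 = 9.5 kHz, folds to fs − 12.2 kHz = 6.8 kHz.
88.2 kHz mod fs = 12.2 kHz.
12.2 kHz > fs/2 = 9.5 kHz, folds to fs − 12.2 kHz = 6.8 kHz.
17.4 kHz > fs/2 = 9.5 kHz, folds to fs − 17.4 kHz = 1.6 kHz.
Distinct values: {1.6 kHz, 6.8 kHz}.

1.6 kHz, 6.8 kHz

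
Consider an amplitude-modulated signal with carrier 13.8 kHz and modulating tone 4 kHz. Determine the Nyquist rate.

35.6 kHz

AM sidebands sit at fc ± fm = 9.8 kHz and 17.8 kHz.
Highest-frequency component: 17.8 kHz.
Nyquist rate = 2 × 17.8 kHz = 35.6 kHz.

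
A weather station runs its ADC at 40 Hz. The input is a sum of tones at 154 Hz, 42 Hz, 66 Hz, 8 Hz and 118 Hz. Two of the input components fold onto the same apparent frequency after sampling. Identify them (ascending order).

42 Hz, 118 Hz

fs/2 = 20 Hz.
154 Hz mod fs = 34 Hz.
34 Hz > fs/2 = 20 Hz, folds to fs − 34 Hz = 6 Hz.
42 Hz mod fs = 2 Hz.
2 Hz ≤ fs/2 = 20 Hz, appears at 2 Hz.
66 Hz mod fs = 26 Hz.
26 Hz > fs/2 = 20 Hz, folds to fs − 26 Hz = 14 Hz.
8 Hz ≤ fs/2 = 20 Hz, passes unchanged.
118 Hz mod fs = 38 Hz.
38 Hz > fs/2 = 20 Hz, folds to fs − 38 Hz = 2 Hz.
42 Hz and 118 Hz both map to 2 Hz.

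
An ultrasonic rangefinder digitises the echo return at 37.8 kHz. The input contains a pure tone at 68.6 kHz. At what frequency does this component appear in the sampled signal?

68.6 kHz mod fs = 30.8 kHz.
30.8 kHz > fs/2 = 18.9 kHz, folds to fs − 30.8 kHz = 7 kHz.

7 kHz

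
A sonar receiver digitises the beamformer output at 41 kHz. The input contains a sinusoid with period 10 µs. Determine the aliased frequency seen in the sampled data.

18 kHz

T = 10 µs → f = 1/T = 100 kHz.
100 kHz mod fs = 18 kHz.
18 kHz ≤ fs/2 = 20.5 kHz, appears at 18 kHz.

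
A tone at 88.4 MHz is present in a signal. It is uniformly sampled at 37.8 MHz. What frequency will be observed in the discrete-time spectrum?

88.4 MHz mod fs = 12.8 MHz.
12.8 MHz ≤ fs/2 = 18.9 MHz, appears at 12.8 MHz.

12.8 MHz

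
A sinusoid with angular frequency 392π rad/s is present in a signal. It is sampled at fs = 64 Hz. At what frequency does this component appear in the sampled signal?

ω = 392π rad/s → f = ω/(2π) = 196 Hz.
196 Hz mod fs = 4 Hz.
4 Hz ≤ fs/2 = 32 Hz, appears at 4 Hz.

4 Hz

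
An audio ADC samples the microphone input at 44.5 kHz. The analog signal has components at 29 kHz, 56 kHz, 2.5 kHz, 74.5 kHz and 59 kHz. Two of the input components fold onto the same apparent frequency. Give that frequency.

fs/2 = 22.25 kHz.
29 kHz > fs/2 = 22.25 kHz, folds to fs − 29 kHz = 15.5 kHz.
56 kHz mod fs = 11.5 kHz.
11.5 kHz ≤ fs/2 = 22.25 kHz, appears at 11.5 kHz.
2.5 kHz ≤ fs/2 = 22.25 kHz, passes unchanged.
74.5 kHz mod fs = 30 kHz.
30 kHz > fs/2 = 22.25 kHz, folds to fs − 30 kHz = 14.5 kHz.
59 kHz mod fs = 14.5 kHz.
14.5 kHz ≤ fs/2 = 22.25 kHz, appears at 14.5 kHz.
59 kHz and 74.5 kHz both map to 14.5 kHz.

14.5 kHz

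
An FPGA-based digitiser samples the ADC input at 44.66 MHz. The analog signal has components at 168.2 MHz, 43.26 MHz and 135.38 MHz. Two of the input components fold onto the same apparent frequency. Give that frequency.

1.4 MHz

fs/2 = 22.33 MHz.
168.2 MHz mod fs = 34.22 MHz.
34.22 MHz > fs/2 = 22.33 MHz, folds to fs − 34.22 MHz = 10.44 MHz.
43.26 MHz > fs/2 = 22.33 MHz, folds to fs − 43.26 MHz = 1.4 MHz.
135.38 MHz mod fs = 1.4 MHz.
1.4 MHz ≤ fs/2 = 22.33 MHz, appears at 1.4 MHz.
43.26 MHz and 135.38 MHz both map to 1.4 MHz.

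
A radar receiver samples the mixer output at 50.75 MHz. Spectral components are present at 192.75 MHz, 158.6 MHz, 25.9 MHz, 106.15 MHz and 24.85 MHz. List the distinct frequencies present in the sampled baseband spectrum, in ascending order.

fs/2 = 25.375 MHz.
192.75 MHz mod fs = 40.5 MHz.
40.5 MHz > fs/2 = 25.375 MHz, folds to fs − 40.5 MHz = 10.25 MHz.
158.6 MHz mod fs = 6.35 MHz.
6.35 MHz ≤ fs/2 = 25.375 MHz, appears at 6.35 MHz.
25.9 MHz > fs/2 = 25.375 MHz, folds to fs − 25.9 MHz = 24.85 MHz.
106.15 MHz mod fs = 4.65 MHz.
4.65 MHz ≤ fs/2 = 25.375 MHz, appears at 4.65 MHz.
24.85 MHz ≤ fs/2 = 25.375 MHz, passes unchanged.
Distinct values: {4.65 MHz, 6.35 MHz, 10.25 MHz, 24.85 MHz}.

4.65 MHz, 6.35 MHz, 10.25 MHz, 24.85 MHz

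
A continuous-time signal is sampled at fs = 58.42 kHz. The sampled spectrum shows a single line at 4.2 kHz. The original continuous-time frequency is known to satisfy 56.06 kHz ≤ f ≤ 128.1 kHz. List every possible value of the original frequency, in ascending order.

Frequencies that alias to 4.2 kHz are k·fs ± 4.2 kHz for integer k ≥ 0.
k=0: 4.2 kHz.
k=1: 54.22 kHz, 62.62 kHz.
k=2: 112.64 kHz, 121.04 kHz.
k=3: 171.06 kHz, 179.46 kHz.
Within [56.06 kHz, 128.1 kHz]: 62.62 kHz, 112.64 kHz, 121.04 kHz.

62.62 kHz, 112.64 kHz, 121.04 kHz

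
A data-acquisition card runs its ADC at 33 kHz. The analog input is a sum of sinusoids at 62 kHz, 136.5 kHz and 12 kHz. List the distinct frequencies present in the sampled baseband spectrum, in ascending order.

fs/2 = 16.5 kHz.
62 kHz mod fs = 29 kHz.
29 kHz > fs/2 = 16.5 kHz, folds to fs − 29 kHz = 4 kHz.
136.5 kHz mod fs = 4.5 kHz.
4.5 kHz ≤ fs/2 = 16.5 kHz, appears at 4.5 kHz.
12 kHz ≤ fs/2 = 16.5 kHz, passes unchanged.
Distinct values: {4 kHz, 4.5 kHz, 12 kHz}.

4 kHz, 4.5 kHz, 12 kHz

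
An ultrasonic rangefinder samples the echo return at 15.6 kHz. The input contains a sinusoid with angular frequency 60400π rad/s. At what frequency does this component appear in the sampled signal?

1 kHz

ω = 60400π rad/s → f = ω/(2π) = 30200 Hz = 30.2 kHz.
30.2 kHz mod fs = 14.6 kHz.
14.6 kHz > fs/2 = 7.8 kHz, folds to fs − 14.6 kHz = 1 kHz.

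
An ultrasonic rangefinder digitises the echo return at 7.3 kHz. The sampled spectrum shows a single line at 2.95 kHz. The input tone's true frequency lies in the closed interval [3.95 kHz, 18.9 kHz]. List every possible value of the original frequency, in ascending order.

4.35 kHz, 10.25 kHz, 11.65 kHz, 17.55 kHz

Frequencies that alias to 2.95 kHz are k·fs ± 2.95 kHz for integer k ≥ 0.
k=0: 2.95 kHz.
k=1: 4.35 kHz, 10.25 kHz.
k=2: 11.65 kHz, 17.55 kHz.
k=3: 18.95 kHz, 24.85 kHz.
Within [3.95 kHz, 18.9 kHz]: 4.35 kHz, 10.25 kHz, 11.65 kHz, 17.55 kHz.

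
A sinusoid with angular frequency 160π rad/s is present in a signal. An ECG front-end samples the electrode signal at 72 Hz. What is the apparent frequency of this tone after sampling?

ω = 160π rad/s → f = ω/(2π) = 80 Hz.
80 Hz mod fs = 8 Hz.
8 Hz ≤ fs/2 = 36 Hz, appears at 8 Hz.

8 Hz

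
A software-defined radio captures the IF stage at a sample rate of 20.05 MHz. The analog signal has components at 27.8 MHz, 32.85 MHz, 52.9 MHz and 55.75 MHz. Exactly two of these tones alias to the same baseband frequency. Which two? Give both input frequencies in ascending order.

fs/2 = 10.025 MHz.
27.8 MHz mod fs = 7.75 MHz.
7.75 MHz ≤ fs/2 = 10.025 MHz, appears at 7.75 MHz.
32.85 MHz mod fs = 12.8 MHz.
12.8 MHz > fs/2 = 10.025 MHz, folds to fs − 12.8 MHz = 7.25 MHz.
52.9 MHz mod fs = 12.8 MHz.
12.8 MHz > fs/2 = 10.025 MHz, folds to fs − 12.8 MHz = 7.25 MHz.
55.75 MHz mod fs = 15.65 MHz.
15.65 MHz > fs/2 = 10.025 MHz, folds to fs − 15.65 MHz = 4.4 MHz.
32.85 MHz and 52.9 MHz both map to 7.25 MHz.

32.85 MHz, 52.9 MHz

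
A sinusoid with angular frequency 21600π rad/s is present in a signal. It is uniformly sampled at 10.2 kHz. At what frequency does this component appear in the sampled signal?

0.6 kHz

ω = 21600π rad/s → f = ω/(2π) = 10800 Hz = 10.8 kHz.
10.8 kHz mod fs = 0.6 kHz.
0.6 kHz ≤ fs/2 = 5.1 kHz, appears at 0.6 kHz.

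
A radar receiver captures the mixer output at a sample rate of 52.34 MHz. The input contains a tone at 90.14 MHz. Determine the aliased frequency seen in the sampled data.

90.14 MHz mod fs = 37.8 MHz.
37.8 MHz > fs/2 = 26.17 MHz, folds to fs − 37.8 MHz = 14.54 MHz.

14.54 MHz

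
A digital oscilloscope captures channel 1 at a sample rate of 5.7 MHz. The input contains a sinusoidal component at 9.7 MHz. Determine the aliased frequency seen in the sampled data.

1.7 MHz

9.7 MHz mod fs = 4 MHz.
4 MHz > fs/2 = 2.85 MHz, folds to fs − 4 MHz = 1.7 MHz.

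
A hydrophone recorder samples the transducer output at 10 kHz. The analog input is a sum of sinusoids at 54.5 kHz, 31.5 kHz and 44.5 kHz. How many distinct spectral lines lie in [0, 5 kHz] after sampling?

2

fs/2 = 5 kHz.
54.5 kHz mod fs = 4.5 kHz.
4.5 kHz ≤ fs/2 = 5 kHz, appears at 4.5 kHz.
31.5 kHz mod fs = 1.5 kHz.
1.5 kHz ≤ fs/2 = 5 kHz, appears at 1.5 kHz.
44.5 kHz mod fs = 4.5 kHz.
4.5 kHz ≤ fs/2 = 5 kHz, appears at 4.5 kHz.
Distinct values: {1.5 kHz, 4.5 kHz} → 2.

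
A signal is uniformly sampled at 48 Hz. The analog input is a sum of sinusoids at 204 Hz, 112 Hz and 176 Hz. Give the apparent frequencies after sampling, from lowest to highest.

12 Hz, 16 Hz

fs/2 = 24 Hz.
204 Hz mod fs = 12 Hz.
12 Hz ≤ fs/2 = 24 Hz, appears at 12 Hz.
112 Hz mod fs = 16 Hz.
16 Hz ≤ fs/2 = 24 Hz, appears at 16 Hz.
176 Hz mod fs = 32 Hz.
32 Hz > fs/2 = 24 Hz, folds to fs − 32 Hz = 16 Hz.
Distinct values: {12 Hz, 16 Hz}.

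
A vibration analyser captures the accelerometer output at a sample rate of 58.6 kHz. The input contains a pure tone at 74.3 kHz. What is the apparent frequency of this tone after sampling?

15.7 kHz

74.3 kHz mod fs = 15.7 kHz.
15.7 kHz ≤ fs/2 = 29.3 kHz, appears at 15.7 kHz.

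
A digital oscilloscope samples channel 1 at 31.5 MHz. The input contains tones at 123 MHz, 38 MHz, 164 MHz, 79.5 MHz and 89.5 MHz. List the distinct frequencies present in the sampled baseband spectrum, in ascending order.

fs/2 = 15.75 MHz.
123 MHz mod fs = 28.5 MHz.
28.5 MHz > fs/2 = 15.75 MHz, folds to fs − 28.5 MHz = 3 MHz.
38 MHz mod fs = 6.5 MHz.
6.5 MHz ≤ fs/2 = 15.75 MHz, appears at 6.5 MHz.
164 MHz mod fs = 6.5 MHz.
6.5 MHz ≤ fs/2 = 15.75 MHz, appears at 6.5 MHz.
79.5 MHz mod fs = 16.5 MHz.
16.5 MHz > fs/2 = 15.75 MHz, folds to fs − 16.5 MHz = 15 MHz.
89.5 MHz mod fs = 26.5 MHz.
26.5 MHz > fs/2 = 15.75 MHz, folds to fs − 26.5 MHz = 5 MHz.
Distinct values: {3 MHz, 5 MHz, 6.5 MHz, 15 MHz}.

3 MHz, 5 MHz, 6.5 MHz, 15 MHz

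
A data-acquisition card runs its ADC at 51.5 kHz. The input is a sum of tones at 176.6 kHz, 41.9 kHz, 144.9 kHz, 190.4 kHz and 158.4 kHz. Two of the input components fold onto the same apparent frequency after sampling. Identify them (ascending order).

41.9 kHz, 144.9 kHz

fs/2 = 25.75 kHz.
176.6 kHz mod fs = 22.1 kHz.
22.1 kHz ≤ fs/2 = 25.75 kHz, appears at 22.1 kHz.
41.9 kHz > fs/2 = 25.75 kHz, folds to fs − 41.9 kHz = 9.6 kHz.
144.9 kHz mod fs = 41.9 kHz.
41.9 kHz > fs/2 = 25.75 kHz, folds to fs − 41.9 kHz = 9.6 kHz.
190.4 kHz mod fs = 35.9 kHz.
35.9 kHz > fs/2 = 25.75 kHz, folds to fs − 35.9 kHz = 15.6 kHz.
158.4 kHz mod fs = 3.9 kHz.
3.9 kHz ≤ fs/2 = 25.75 kHz, appears at 3.9 kHz.
41.9 kHz and 144.9 kHz both map to 9.6 kHz.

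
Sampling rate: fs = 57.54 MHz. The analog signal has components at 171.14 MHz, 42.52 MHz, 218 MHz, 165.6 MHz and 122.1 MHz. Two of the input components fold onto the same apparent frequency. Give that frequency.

7.02 MHz

fs/2 = 28.77 MHz.
171.14 MHz mod fs = 56.06 MHz.
56.06 MHz > fs/2 = 28.77 MHz, folds to fs − 56.06 MHz = 1.48 MHz.
42.52 MHz > fs/2 = 28.77 MHz, folds to fs − 42.52 MHz = 15.02 MHz.
218 MHz mod fs = 45.38 MHz.
45.38 MHz > fs/2 = 28.77 MHz, folds to fs − 45.38 MHz = 12.16 MHz.
165.6 MHz mod fs = 50.52 MHz.
50.52 MHz > fs/2 = 28.77 MHz, folds to fs − 50.52 MHz = 7.02 MHz.
122.1 MHz mod fs = 7.02 MHz.
7.02 MHz ≤ fs/2 = 28.77 MHz, appears at 7.02 MHz.
122.1 MHz and 165.6 MHz both map to 7.02 MHz.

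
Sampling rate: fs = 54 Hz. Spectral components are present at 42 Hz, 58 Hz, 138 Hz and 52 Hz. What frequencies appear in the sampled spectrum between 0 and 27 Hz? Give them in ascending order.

2 Hz, 4 Hz, 12 Hz, 24 Hz

fs/2 = 27 Hz.
42 Hz > fs/2 = 27 Hz, folds to fs − 42 Hz = 12 Hz.
58 Hz mod fs = 4 Hz.
4 Hz ≤ fs/2 = 27 Hz, appears at 4 Hz.
138 Hz mod fs = 30 Hz.
30 Hz > fs/2 = 27 Hz, folds to fs − 30 Hz = 24 Hz.
52 Hz > fs/2 = 27 Hz, folds to fs − 52 Hz = 2 Hz.
Distinct values: {2 Hz, 4 Hz, 12 Hz, 24 Hz}.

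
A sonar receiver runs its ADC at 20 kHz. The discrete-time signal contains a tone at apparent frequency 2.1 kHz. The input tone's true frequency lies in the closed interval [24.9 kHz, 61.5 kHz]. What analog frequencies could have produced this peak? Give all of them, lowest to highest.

37.9 kHz, 42.1 kHz, 57.9 kHz

Frequencies that alias to 2.1 kHz are k·fs ± 2.1 kHz for integer k ≥ 0.
k=0: 2.1 kHz.
k=1: 17.9 kHz, 22.1 kHz.
k=2: 37.9 kHz, 42.1 kHz.
k=3: 57.9 kHz, 62.1 kHz.
k=4: 77.9 kHz, 82.1 kHz.
Within [24.9 kHz, 61.5 kHz]: 37.9 kHz, 42.1 kHz, 57.9 kHz.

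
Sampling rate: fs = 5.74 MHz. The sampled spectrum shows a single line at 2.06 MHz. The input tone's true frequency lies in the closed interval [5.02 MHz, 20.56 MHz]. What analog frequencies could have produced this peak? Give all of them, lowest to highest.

Frequencies that alias to 2.06 MHz are k·fs ± 2.06 MHz for integer k ≥ 0.
k=0: 2.06 MHz.
k=1: 3.68 MHz, 7.8 MHz.
k=2: 9.42 MHz, 13.54 MHz.
k=3: 15.16 MHz, 19.28 MHz.
k=4: 20.9 MHz, 25.02 MHz.
Within [5.02 MHz, 20.56 MHz]: 7.8 MHz, 9.42 MHz, 13.54 MHz, 15.16 MHz, 19.28 MHz.

7.8 MHz, 9.42 MHz, 13.54 MHz, 15.16 MHz, 19.28 MHz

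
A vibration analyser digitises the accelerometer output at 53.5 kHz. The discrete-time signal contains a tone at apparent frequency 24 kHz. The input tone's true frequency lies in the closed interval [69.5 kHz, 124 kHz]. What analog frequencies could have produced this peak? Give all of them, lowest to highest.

77.5 kHz, 83 kHz

Frequencies that alias to 24 kHz are k·fs ± 24 kHz for integer k ≥ 0.
k=0: 24 kHz.
k=1: 29.5 kHz, 77.5 kHz.
k=2: 83 kHz, 131 kHz.
k=3: 136.5 kHz, 184.5 kHz.
Within [69.5 kHz, 124 kHz]: 77.5 kHz, 83 kHz.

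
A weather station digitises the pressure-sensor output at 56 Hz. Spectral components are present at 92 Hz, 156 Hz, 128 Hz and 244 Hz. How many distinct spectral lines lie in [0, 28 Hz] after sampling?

3

fs/2 = 28 Hz.
92 Hz mod fs = 36 Hz.
36 Hz > fs/2 = 28 Hz, folds to fs − 36 Hz = 20 Hz.
156 Hz mod fs = 44 Hz.
44 Hz > fs/2 = 28 Hz, folds to fs − 44 Hz = 12 Hz.
128 Hz mod fs = 16 Hz.
16 Hz ≤ fs/2 = 28 Hz, appears at 16 Hz.
244 Hz mod fs = 20 Hz.
20 Hz ≤ fs/2 = 28 Hz, appears at 20 Hz.
Distinct values: {12 Hz, 16 Hz, 20 Hz} → 3.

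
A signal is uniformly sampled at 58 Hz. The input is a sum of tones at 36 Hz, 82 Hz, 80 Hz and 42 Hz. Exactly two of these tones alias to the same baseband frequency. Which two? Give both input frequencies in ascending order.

fs/2 = 29 Hz.
36 Hz > fs/2 = 29 Hz, folds to fs − 36 Hz = 22 Hz.
82 Hz mod fs = 24 Hz.
24 Hz ≤ fs/2 = 29 Hz, appears at 24 Hz.
80 Hz mod fs = 22 Hz.
22 Hz ≤ fs/2 = 29 Hz, appears at 22 Hz.
42 Hz > fs/2 = 29 Hz, folds to fs − 42 Hz = 16 Hz.
36 Hz and 80 Hz both map to 22 Hz.

36 Hz, 80 Hz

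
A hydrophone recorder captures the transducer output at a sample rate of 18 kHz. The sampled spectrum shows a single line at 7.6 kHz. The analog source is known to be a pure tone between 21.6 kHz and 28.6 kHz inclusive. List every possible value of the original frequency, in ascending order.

25.6 kHz, 28.4 kHz

Frequencies that alias to 7.6 kHz are k·fs ± 7.6 kHz for integer k ≥ 0.
k=0: 7.6 kHz.
k=1: 10.4 kHz, 25.6 kHz.
k=2: 28.4 kHz, 43.6 kHz.
k=3: 46.4 kHz, 61.6 kHz.
Within [21.6 kHz, 28.6 kHz]: 25.6 kHz, 28.4 kHz.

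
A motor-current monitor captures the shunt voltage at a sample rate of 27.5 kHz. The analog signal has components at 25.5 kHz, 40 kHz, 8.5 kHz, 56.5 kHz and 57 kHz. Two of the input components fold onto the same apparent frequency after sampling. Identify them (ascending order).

fs/2 = 13.75 kHz.
25.5 kHz > fs/2 = 13.75 kHz, folds to fs − 25.5 kHz = 2 kHz.
40 kHz mod fs = 12.5 kHz.
12.5 kHz ≤ fs/2 = 13.75 kHz, appears at 12.5 kHz.
8.5 kHz ≤ fs/2 = 13.75 kHz, passes unchanged.
56.5 kHz mod fs = 1.5 kHz.
1.5 kHz ≤ fs/2 = 13.75 kHz, appears at 1.5 kHz.
57 kHz mod fs = 2 kHz.
2 kHz ≤ fs/2 = 13.75 kHz, appears at 2 kHz.
25.5 kHz and 57 kHz both map to 2 kHz.

25.5 kHz, 57 kHz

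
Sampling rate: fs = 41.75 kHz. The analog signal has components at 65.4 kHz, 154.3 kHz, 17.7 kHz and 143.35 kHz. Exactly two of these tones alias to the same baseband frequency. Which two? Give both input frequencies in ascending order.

65.4 kHz, 143.35 kHz

fs/2 = 20.875 kHz.
65.4 kHz mod fs = 23.65 kHz.
23.65 kHz > fs/2 = 20.875 kHz, folds to fs − 23.65 kHz = 18.1 kHz.
154.3 kHz mod fs = 29.05 kHz.
29.05 kHz > fs/2 = 20.875 kHz, folds to fs − 29.05 kHz = 12.7 kHz.
17.7 kHz ≤ fs/2 = 20.875 kHz, passes unchanged.
143.35 kHz mod fs = 18.1 kHz.
18.1 kHz ≤ fs/2 = 20.875 kHz, appears at 18.1 kHz.
65.4 kHz and 143.35 kHz both map to 18.1 kHz.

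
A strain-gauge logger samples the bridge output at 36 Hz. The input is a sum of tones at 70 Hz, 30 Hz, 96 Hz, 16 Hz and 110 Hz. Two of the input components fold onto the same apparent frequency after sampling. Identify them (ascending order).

fs/2 = 18 Hz.
70 Hz mod fs = 34 Hz.
34 Hz > fs/2 = 18 Hz, folds to fs − 34 Hz = 2 Hz.
30 Hz > fs/2 = 18 Hz, folds to fs − 30 Hz = 6 Hz.
96 Hz mod fs = 24 Hz.
24 Hz > fs/2 = 18 Hz, folds to fs − 24 Hz = 12 Hz.
16 Hz ≤ fs/2 = 18 Hz, passes unchanged.
110 Hz mod fs = 2 Hz.
2 Hz ≤ fs/2 = 18 Hz, appears at 2 Hz.
70 Hz and 110 Hz both map to 2 Hz.

70 Hz, 110 Hz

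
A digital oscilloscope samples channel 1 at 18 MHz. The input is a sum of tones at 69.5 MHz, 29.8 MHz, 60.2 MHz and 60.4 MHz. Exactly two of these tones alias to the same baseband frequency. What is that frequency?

6.2 MHz

fs/2 = 9 MHz.
69.5 MHz mod fs = 15.5 MHz.
15.5 MHz > fs/2 = 9 MHz, folds to fs − 15.5 MHz = 2.5 MHz.
29.8 MHz mod fs = 11.8 MHz.
11.8 MHz > fs/2 = 9 MHz, folds to fs − 11.8 MHz = 6.2 MHz.
60.2 MHz mod fs = 6.2 MHz.
6.2 MHz ≤ fs/2 = 9 MHz, appears at 6.2 MHz.
60.4 MHz mod fs = 6.4 MHz.
6.4 MHz ≤ fs/2 = 9 MHz, appears at 6.4 MHz.
29.8 MHz and 60.2 MHz both map to 6.2 MHz.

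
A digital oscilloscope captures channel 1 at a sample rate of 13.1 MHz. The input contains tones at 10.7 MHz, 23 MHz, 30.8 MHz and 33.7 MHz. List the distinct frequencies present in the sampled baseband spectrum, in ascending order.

fs/2 = 6.55 MHz.
10.7 MHz > fs/2 = 6.55 MHz, folds to fs − 10.7 MHz = 2.4 MHz.
23 MHz mod fs = 9.9 MHz.
9.9 MHz > fs/2 = 6.55 MHz, folds to fs − 9.9 MHz = 3.2 MHz.
30.8 MHz mod fs = 4.6 MHz.
4.6 MHz ≤ fs/2 = 6.55 MHz, appears at 4.6 MHz.
33.7 MHz mod fs = 7.5 MHz.
7.5 MHz > fs/2 = 6.55 MHz, folds to fs − 7.5 MHz = 5.6 MHz.
Distinct values: {2.4 MHz, 3.2 MHz, 4.6 MHz, 5.6 MHz}.

2.4 MHz, 3.2 MHz, 4.6 MHz, 5.6 MHz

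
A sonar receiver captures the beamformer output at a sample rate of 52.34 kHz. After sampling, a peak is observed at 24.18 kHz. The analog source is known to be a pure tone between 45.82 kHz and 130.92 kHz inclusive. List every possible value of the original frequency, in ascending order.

76.52 kHz, 80.5 kHz, 128.86 kHz

Frequencies that alias to 24.18 kHz are k·fs ± 24.18 kHz for integer k ≥ 0.
k=0: 24.18 kHz.
k=1: 28.16 kHz, 76.52 kHz.
k=2: 80.5 kHz, 128.86 kHz.
k=3: 132.84 kHz, 181.2 kHz.
Within [45.82 kHz, 130.92 kHz]: 76.52 kHz, 80.5 kHz, 128.86 kHz.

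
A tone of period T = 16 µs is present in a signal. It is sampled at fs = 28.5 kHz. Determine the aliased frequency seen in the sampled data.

5.5 kHz

T = 16 µs → f = 1/T = 62.5 kHz.
62.5 kHz mod fs = 5.5 kHz.
5.5 kHz ≤ fs/2 = 14.25 kHz, appears at 5.5 kHz.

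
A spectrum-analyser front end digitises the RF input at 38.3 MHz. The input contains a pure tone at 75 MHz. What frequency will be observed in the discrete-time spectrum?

75 MHz mod fs = 36.7 MHz.
36.7 MHz > fs/2 = 19.15 MHz, folds to fs − 36.7 MHz = 1.6 MHz.

1.6 MHz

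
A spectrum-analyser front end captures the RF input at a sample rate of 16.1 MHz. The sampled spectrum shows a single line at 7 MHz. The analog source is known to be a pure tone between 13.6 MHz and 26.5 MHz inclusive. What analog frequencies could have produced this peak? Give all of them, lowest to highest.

Frequencies that alias to 7 MHz are k·fs ± 7 MHz for integer k ≥ 0.
k=0: 7 MHz.
k=1: 9.1 MHz, 23.1 MHz.
k=2: 25.2 MHz, 39.2 MHz.
k=3: 41.3 MHz, 55.3 MHz.
Within [13.6 MHz, 26.5 MHz]: 23.1 MHz, 25.2 MHz.

23.1 MHz, 25.2 MHz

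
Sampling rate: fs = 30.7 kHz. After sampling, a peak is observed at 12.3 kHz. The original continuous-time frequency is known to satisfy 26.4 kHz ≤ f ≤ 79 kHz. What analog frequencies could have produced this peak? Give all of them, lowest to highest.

Frequencies that alias to 12.3 kHz are k·fs ± 12.3 kHz for integer k ≥ 0.
k=0: 12.3 kHz.
k=1: 18.4 kHz, 43 kHz.
k=2: 49.1 kHz, 73.7 kHz.
k=3: 79.8 kHz, 104.4 kHz.
Within [26.4 kHz, 79 kHz]: 43 kHz, 49.1 kHz, 73.7 kHz.

43 kHz, 49.1 kHz, 73.7 kHz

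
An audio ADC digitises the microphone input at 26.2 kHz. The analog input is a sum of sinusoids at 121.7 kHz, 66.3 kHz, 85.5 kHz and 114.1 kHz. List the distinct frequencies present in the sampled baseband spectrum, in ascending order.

fs/2 = 13.1 kHz.
121.7 kHz mod fs = 16.9 kHz.
16.9 kHz > fs/2 = 13.1 kHz, folds to fs − 16.9 kHz = 9.3 kHz.
66.3 kHz mod fs = 13.9 kHz.
13.9 kHz > fs/2 = 13.1 kHz, folds to fs − 13.9 kHz = 12.3 kHz.
85.5 kHz mod fs = 6.9 kHz.
6.9 kHz ≤ fs/2 = 13.1 kHz, appears at 6.9 kHz.
114.1 kHz mod fs = 9.3 kHz.
9.3 kHz ≤ fs/2 = 13.1 kHz, appears at 9.3 kHz.
Distinct values: {6.9 kHz, 9.3 kHz, 12.3 kHz}.

6.9 kHz, 9.3 kHz, 12.3 kHz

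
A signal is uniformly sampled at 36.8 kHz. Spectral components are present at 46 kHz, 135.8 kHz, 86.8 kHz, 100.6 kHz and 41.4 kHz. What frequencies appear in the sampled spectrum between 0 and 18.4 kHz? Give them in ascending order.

fs/2 = 18.4 kHz.
46 kHz mod fs = 9.2 kHz.
9.2 kHz ≤ fs/2 = 18.4 kHz, appears at 9.2 kHz.
135.8 kHz mod fs = 25.4 kHz.
25.4 kHz > fs/2 = 18.4 kHz, folds to fs − 25.4 kHz = 11.4 kHz.
86.8 kHz mod fs = 13.2 kHz.
13.2 kHz ≤ fs/2 = 18.4 kHz, appears at 13.2 kHz.
100.6 kHz mod fs = 27 kHz.
27 kHz > fs/2 = 18.4 kHz, folds to fs − 27 kHz = 9.8 kHz.
41.4 kHz mod fs = 4.6 kHz.
4.6 kHz ≤ fs/2 = 18.4 kHz, appears at 4.6 kHz.
Distinct values: {4.6 kHz, 9.2 kHz, 9.8 kHz, 11.4 kHz, 13.2 kHz}.

4.6 kHz, 9.2 kHz, 9.8 kHz, 11.4 kHz, 13.2 kHz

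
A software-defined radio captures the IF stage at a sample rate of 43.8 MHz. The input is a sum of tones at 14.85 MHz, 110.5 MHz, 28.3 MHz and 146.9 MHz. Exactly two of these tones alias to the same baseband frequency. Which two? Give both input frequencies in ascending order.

fs/2 = 21.9 MHz.
14.85 MHz ≤ fs/2 = 21.9 MHz, passes unchanged.
110.5 MHz mod fs = 22.9 MHz.
22.9 MHz > fs/2 = 21.9 MHz, folds to fs − 22.9 MHz = 20.9 MHz.
28.3 MHz > fs/2 = 21.9 MHz, folds to fs − 28.3 MHz = 15.5 MHz.
146.9 MHz mod fs = 15.5 MHz.
15.5 MHz ≤ fs/2 = 21.9 MHz, appears at 15.5 MHz.
28.3 MHz and 146.9 MHz both map to 15.5 MHz.

28.3 MHz, 146.9 MHz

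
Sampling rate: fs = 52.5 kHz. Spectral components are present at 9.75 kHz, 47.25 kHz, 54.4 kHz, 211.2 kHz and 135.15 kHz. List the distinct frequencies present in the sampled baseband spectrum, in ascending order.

1.2 kHz, 1.9 kHz, 5.25 kHz, 9.75 kHz, 22.35 kHz

fs/2 = 26.25 kHz.
9.75 kHz ≤ fs/2 = 26.25 kHz, passes unchanged.
47.25 kHz > fs/2 = 26.25 kHz, folds to fs − 47.25 kHz = 5.25 kHz.
54.4 kHz mod fs = 1.9 kHz.
1.9 kHz ≤ fs/2 = 26.25 kHz, appears at 1.9 kHz.
211.2 kHz mod fs = 1.2 kHz.
1.2 kHz ≤ fs/2 = 26.25 kHz, appears at 1.2 kHz.
135.15 kHz mod fs = 30.15 kHz.
30.15 kHz > fs/2 = 26.25 kHz, folds to fs − 30.15 kHz = 22.35 kHz.
Distinct values: {1.2 kHz, 1.9 kHz, 5.25 kHz, 9.75 kHz, 22.35 kHz}.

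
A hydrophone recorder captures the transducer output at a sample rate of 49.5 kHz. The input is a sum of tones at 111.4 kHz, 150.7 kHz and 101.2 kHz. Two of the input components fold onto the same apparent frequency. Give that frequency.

2.2 kHz

fs/2 = 24.75 kHz.
111.4 kHz mod fs = 12.4 kHz.
12.4 kHz ≤ fs/2 = 24.75 kHz, appears at 12.4 kHz.
150.7 kHz mod fs = 2.2 kHz.
2.2 kHz ≤ fs/2 = 24.75 kHz, appears at 2.2 kHz.
101.2 kHz mod fs = 2.2 kHz.
2.2 kHz ≤ fs/2 = 24.75 kHz, appears at 2.2 kHz.
101.2 kHz and 150.7 kHz both map to 2.2 kHz.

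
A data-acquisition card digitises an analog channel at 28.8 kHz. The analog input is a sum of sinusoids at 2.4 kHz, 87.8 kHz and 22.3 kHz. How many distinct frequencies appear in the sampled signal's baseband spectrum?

fs/2 = 14.4 kHz.
2.4 kHz ≤ fs/2 = 14.4 kHz, passes unchanged.
87.8 kHz mod fs = 1.4 kHz.
1.4 kHz ≤ fs/2 = 14.4 kHz, appears at 1.4 kHz.
22.3 kHz > fs/2 = 14.4 kHz, folds to fs − 22.3 kHz = 6.5 kHz.
Distinct values: {1.4 kHz, 2.4 kHz, 6.5 kHz} → 3.

3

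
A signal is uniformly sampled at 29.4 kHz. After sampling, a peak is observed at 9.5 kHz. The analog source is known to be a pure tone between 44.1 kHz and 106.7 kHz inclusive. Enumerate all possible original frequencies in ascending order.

49.3 kHz, 68.3 kHz, 78.7 kHz, 97.7 kHz

Frequencies that alias to 9.5 kHz are k·fs ± 9.5 kHz for integer k ≥ 0.
k=0: 9.5 kHz.
k=1: 19.9 kHz, 38.9 kHz.
k=2: 49.3 kHz, 68.3 kHz.
k=3: 78.7 kHz, 97.7 kHz.
k=4: 108.1 kHz, 127.1 kHz.
Within [44.1 kHz, 106.7 kHz]: 49.3 kHz, 68.3 kHz, 78.7 kHz, 97.7 kHz.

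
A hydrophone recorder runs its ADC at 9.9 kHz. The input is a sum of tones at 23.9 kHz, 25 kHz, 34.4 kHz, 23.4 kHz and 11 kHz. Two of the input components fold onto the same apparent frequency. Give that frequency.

fs/2 = 4.95 kHz.
23.9 kHz mod fs = 4.1 kHz.
4.1 kHz ≤ fs/2 = 4.95 kHz, appears at 4.1 kHz.
25 kHz mod fs = 5.2 kHz.
5.2 kHz > fs/2 = 4.95 kHz, folds to fs − 5.2 kHz = 4.7 kHz.
34.4 kHz mod fs = 4.7 kHz.
4.7 kHz ≤ fs/2 = 4.95 kHz, appears at 4.7 kHz.
23.4 kHz mod fs = 3.6 kHz.
3.6 kHz ≤ fs/2 = 4.95 kHz, appears at 3.6 kHz.
11 kHz mod fs = 1.1 kHz.
1.1 kHz ≤ fs/2 = 4.95 kHz, appears at 1.1 kHz.
25 kHz and 34.4 kHz both map to 4.7 kHz.

4.7 kHz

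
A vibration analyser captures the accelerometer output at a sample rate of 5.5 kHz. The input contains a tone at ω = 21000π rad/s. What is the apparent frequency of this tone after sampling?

ω = 21000π rad/s → f = ω/(2π) = 10500 Hz = 10.5 kHz.
10.5 kHz mod fs = 5 kHz.
5 kHz > fs/2 = 2.75 kHz, folds to fs − 5 kHz = 0.5 kHz.

0.5 kHz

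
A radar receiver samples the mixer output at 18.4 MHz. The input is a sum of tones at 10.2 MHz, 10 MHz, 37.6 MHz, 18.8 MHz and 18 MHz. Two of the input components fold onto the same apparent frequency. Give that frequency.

fs/2 = 9.2 MHz.
10.2 MHz > fs/2 = 9.2 MHz, folds to fs − 10.2 MHz = 8.2 MHz.
10 MHz > fs/2 = 9.2 MHz, folds to fs − 10 MHz = 8.4 MHz.
37.6 MHz mod fs = 0.8 MHz.
0.8 MHz ≤ fs/2 = 9.2 MHz, appears at 0.8 MHz.
18.8 MHz mod fs = 0.4 MHz.
0.4 MHz ≤ fs/2 = 9.2 MHz, appears at 0.4 MHz.
18 MHz > fs/2 = 9.2 MHz, folds to fs − 18 MHz = 0.4 MHz.
18 MHz and 18.8 MHz both map to 0.4 MHz.

0.4 MHz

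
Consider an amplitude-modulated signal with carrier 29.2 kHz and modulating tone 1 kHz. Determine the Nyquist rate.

60.4 kHz

AM sidebands sit at fc ± fm = 28.2 kHz and 30.2 kHz.
Highest-frequency component: 30.2 kHz.
Nyquist rate = 2 × 30.2 kHz = 60.4 kHz.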